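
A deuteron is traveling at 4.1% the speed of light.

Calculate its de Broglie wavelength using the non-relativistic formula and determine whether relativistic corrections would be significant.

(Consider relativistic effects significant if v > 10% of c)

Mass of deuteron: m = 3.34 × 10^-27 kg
No, relativistic corrections are not needed.

Using the non-relativistic de Broglie formula λ = h/(mv):

v = 4.1% × c = 1.229 × 10^7 m/s

λ = h/(mv)
λ = (6.626 × 10^-34 J·s) / (3.34 × 10^-27 kg × 1.229 × 10^7 m/s)
λ = 1.61 × 10^-14 m

Since v = 4.1% of c < 10% of c, relativistic corrections are NOT significant and this non-relativistic result is a good approximation.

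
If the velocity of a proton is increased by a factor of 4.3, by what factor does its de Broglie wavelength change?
The wavelength decreases by a factor of 4.3.

From λ = h/(mv), the wavelength is inversely proportional to velocity:

λ ∝ 1/v

If v → 4.3v, then λ → λ/4.3

When velocity is increased by a factor of 4.3, the wavelength decreases by a factor of 4.3.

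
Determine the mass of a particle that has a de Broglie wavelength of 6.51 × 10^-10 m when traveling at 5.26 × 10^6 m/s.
1.94 × 10^-31 kg

From the de Broglie relation λ = h/(mv), we solve for m:

m = h/(λv)
m = (6.626 × 10^-34 J·s) / (6.51 × 10^-10 m × 5.26 × 10^6 m/s)
m = 1.94 × 10^-31 kg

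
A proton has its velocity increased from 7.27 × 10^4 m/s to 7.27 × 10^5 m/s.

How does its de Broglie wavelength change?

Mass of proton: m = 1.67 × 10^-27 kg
The wavelength decreases by a factor of 10.

Using λ = h/(mv):

Initial wavelength: λ₁ = h/(mv₁) = 5.46 × 10^-12 m
Final wavelength: λ₂ = h/(mv₂) = 5.46 × 10^-13 m

Since λ ∝ 1/v, when velocity increases by a factor of 10, the wavelength decreases by a factor of 10.

λ₂/λ₁ = v₁/v₂ = 1/10

The wavelength decreases by a factor of 10.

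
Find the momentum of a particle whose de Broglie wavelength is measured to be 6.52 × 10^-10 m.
1.02 × 10^-24 kg·m/s

From the de Broglie relation λ = h/p, we solve for p:

p = h/λ
p = (6.626 × 10^-34 J·s) / (6.52 × 10^-10 m)
p = 1.02 × 10^-24 kg·m/s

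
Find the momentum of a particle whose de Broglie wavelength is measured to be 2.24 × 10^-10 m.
2.96 × 10^-24 kg·m/s

From the de Broglie relation λ = h/p, we solve for p:

p = h/λ
p = (6.626 × 10^-34 J·s) / (2.24 × 10^-10 m)
p = 2.96 × 10^-24 kg·m/s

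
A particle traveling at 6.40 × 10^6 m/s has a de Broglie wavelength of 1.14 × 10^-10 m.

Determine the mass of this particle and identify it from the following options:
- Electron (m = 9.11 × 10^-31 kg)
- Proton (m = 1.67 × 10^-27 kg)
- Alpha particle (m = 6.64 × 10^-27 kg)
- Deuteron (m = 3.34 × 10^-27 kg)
The particle is an electron.

From λ = h/(mv), solve for mass:

m = h/(λv)
m = (6.626 × 10^-34 J·s) / (1.14 × 10^-10 m × 6.40 × 10^6 m/s)
m = 9.08 × 10^-31 kg

Comparing with the listed masses, this is closest to an electron.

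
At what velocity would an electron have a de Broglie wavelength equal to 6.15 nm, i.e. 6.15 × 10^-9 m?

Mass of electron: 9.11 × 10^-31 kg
1.18 × 10^5 m/s

From λ = h/(mv), solve for v:

v = h/(mλ)
v = (6.626 × 10^-34 J·s) / (9.11 × 10^-31 kg × 6.15 × 10^-9 m)
v = 1.18 × 10^5 m/s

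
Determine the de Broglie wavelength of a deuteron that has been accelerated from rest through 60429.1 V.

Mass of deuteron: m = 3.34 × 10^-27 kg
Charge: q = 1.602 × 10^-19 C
8.24 × 10^-14 m

When a particle is accelerated through voltage V, it gains kinetic energy KE = qV.

The de Broglie wavelength is then λ = h/√(2mqV):

λ = h/√(2mqV)
λ = (6.626 × 10^-34 J·s) / √(2 × 3.34 × 10^-27 kg × 1.602 × 10^-19 C × 60429.1 V)
λ = 8.24 × 10^-14 m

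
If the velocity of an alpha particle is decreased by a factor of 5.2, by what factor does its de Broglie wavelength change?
The wavelength increases by a factor of 5.2.

From λ = h/(mv), the wavelength is inversely proportional to velocity:

λ ∝ 1/v

If v → v/5.2, then λ → 5.2λ

When velocity is decreased by a factor of 5.2, the wavelength increases by a factor of 5.2.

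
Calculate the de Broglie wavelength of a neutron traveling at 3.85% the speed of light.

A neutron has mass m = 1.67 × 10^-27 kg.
3.44 × 10^-14 m

Using the de Broglie relation λ = h/(mv):

v = 3.85% × c = 1.154 × 10^7 m/s

λ = h/(mv)
λ = (6.626 × 10^-34 J·s) / (1.67 × 10^-27 kg × 1.154 × 10^7 m/s)
λ = 3.44 × 10^-14 m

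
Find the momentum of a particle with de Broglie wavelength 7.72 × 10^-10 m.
8.58 × 10^-25 kg·m/s

From the de Broglie relation λ = h/p, we solve for p:

p = h/λ
p = (6.626 × 10^-34 J·s) / (7.72 × 10^-10 m)
p = 8.58 × 10^-25 kg·m/s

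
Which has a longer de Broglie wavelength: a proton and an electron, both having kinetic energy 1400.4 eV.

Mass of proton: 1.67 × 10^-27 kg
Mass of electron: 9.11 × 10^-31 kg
The electron has the longer wavelength.

Using λ = h/√(2mKE):

For proton: λ₁ = h/√(2m₁KE) = 7.65 × 10^-13 m
For electron: λ₂ = h/√(2m₂KE) = 3.28 × 10^-11 m

Since λ ∝ 1/√m at constant kinetic energy, the lighter particle has the longer wavelength.

The electron has the longer de Broglie wavelength.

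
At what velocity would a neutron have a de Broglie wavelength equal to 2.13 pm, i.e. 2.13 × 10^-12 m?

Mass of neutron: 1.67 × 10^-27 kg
1.86 × 10^5 m/s

From λ = h/(mv), solve for v:

v = h/(mλ)
v = (6.626 × 10^-34 J·s) / (1.67 × 10^-27 kg × 2.13 × 10^-12 m)
v = 1.86 × 10^5 m/s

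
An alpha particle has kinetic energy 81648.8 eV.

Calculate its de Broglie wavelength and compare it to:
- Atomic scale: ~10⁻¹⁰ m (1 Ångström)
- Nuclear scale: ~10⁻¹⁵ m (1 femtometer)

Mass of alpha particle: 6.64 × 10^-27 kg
λ = 5.03 × 10^-14 m, which is between nuclear and atomic scales.

Using λ = h/√(2mKE):

KE = 81648.8 eV = 1.308 × 10^-14 J

λ = h/√(2mKE)
λ = (6.626 × 10^-34 J·s) / √(2 × 6.64 × 10^-27 kg × 1.308 × 10^-14 J)
λ = 5.03 × 10^-14 m

Comparison:
- Atomic scale (10⁻¹⁰ m): λ is 0.0005× this size
- Nuclear scale (10⁻¹⁵ m): λ is 50× this size

The wavelength is between nuclear and atomic scales.

This wavelength is appropriate for probing atomic structure but too large for nuclear physics experiments.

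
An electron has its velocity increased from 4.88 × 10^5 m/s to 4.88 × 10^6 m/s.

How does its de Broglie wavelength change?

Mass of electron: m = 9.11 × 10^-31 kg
The wavelength decreases by a factor of 10.

Using λ = h/(mv):

Initial wavelength: λ₁ = h/(mv₁) = 1.49 × 10^-9 m
Final wavelength: λ₂ = h/(mv₂) = 1.49 × 10^-10 m

Since λ ∝ 1/v, when velocity increases by a factor of 10, the wavelength decreases by a factor of 10.

λ₂/λ₁ = v₁/v₂ = 1/10

The wavelength decreases by a factor of 10.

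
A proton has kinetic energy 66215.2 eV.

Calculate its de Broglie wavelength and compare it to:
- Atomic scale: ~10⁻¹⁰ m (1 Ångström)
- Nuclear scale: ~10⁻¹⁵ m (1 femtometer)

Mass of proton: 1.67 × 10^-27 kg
λ = 1.11 × 10^-13 m, which is between nuclear and atomic scales.

Using λ = h/√(2mKE):

KE = 66215.2 eV = 1.061 × 10^-14 J

λ = h/√(2mKE)
λ = (6.626 × 10^-34 J·s) / √(2 × 1.67 × 10^-27 kg × 1.061 × 10^-14 J)
λ = 1.11 × 10^-13 m

Comparison:
- Atomic scale (10⁻¹⁰ m): λ is 0.0011× this size
- Nuclear scale (10⁻¹⁵ m): λ is 1.1e+02× this size

The wavelength is between nuclear and atomic scales.

This wavelength is appropriate for probing atomic structure but too large for nuclear physics experiments.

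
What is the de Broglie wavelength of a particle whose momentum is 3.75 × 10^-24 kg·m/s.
1.77 × 10^-10 m

Using the de Broglie relation λ = h/p:

λ = h/p
λ = (6.626 × 10^-34 J·s) / (3.75 × 10^-24 kg·m/s)
λ = 1.77 × 10^-10 m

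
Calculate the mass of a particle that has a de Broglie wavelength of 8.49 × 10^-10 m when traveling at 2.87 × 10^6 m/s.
2.72 × 10^-31 kg

From the de Broglie relation λ = h/(mv), we solve for m:

m = h/(λv)
m = (6.626 × 10^-34 J·s) / (8.49 × 10^-10 m × 2.87 × 10^6 m/s)
m = 2.72 × 10^-31 kg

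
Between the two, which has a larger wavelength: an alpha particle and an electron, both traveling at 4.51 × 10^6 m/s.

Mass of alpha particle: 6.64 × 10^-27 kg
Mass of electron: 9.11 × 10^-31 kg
The electron has the longer wavelength.

Using λ = h/(mv), since both particles have the same velocity, the wavelength depends only on mass.

For alpha particle: λ₁ = h/(m₁v) = 2.21 × 10^-14 m
For electron: λ₂ = h/(m₂v) = 1.61 × 10^-10 m

Since λ ∝ 1/m at constant velocity, the lighter particle has the longer wavelength.

The electron has the longer de Broglie wavelength.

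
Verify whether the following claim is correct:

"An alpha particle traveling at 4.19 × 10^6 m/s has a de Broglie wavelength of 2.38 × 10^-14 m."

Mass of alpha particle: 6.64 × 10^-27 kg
True

The claim is correct.

Using λ = h/(mv):
λ = (6.626 × 10^-34 J·s) / (6.64 × 10^-27 kg × 4.19 × 10^6 m/s)
λ = 2.38 × 10^-14 m

This matches the claimed value.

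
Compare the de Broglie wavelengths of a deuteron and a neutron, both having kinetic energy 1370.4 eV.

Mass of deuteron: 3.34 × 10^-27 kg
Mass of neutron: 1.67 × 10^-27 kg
The neutron has the longer wavelength.

Using λ = h/√(2mKE):

For deuteron: λ₁ = h/√(2m₁KE) = 5.47 × 10^-13 m
For neutron: λ₂ = h/√(2m₂KE) = 7.74 × 10^-13 m

Since λ ∝ 1/√m at constant kinetic energy, the lighter particle has the longer wavelength.

The neutron has the longer de Broglie wavelength.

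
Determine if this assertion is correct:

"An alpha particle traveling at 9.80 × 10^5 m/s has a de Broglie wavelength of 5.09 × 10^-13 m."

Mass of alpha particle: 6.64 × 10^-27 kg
False

The claim is incorrect.

Using λ = h/(mv):
λ = (6.626 × 10^-34 J·s) / (6.64 × 10^-27 kg × 9.80 × 10^5 m/s)
λ = 1.02 × 10^-13 m

The actual wavelength differs from the claimed 5.09 × 10^-13 m.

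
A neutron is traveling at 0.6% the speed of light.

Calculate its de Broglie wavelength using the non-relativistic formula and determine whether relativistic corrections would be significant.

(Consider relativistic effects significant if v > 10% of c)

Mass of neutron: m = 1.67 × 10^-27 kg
No, relativistic corrections are not needed.

Using the non-relativistic de Broglie formula λ = h/(mv):

v = 0.6% × c = 1.799 × 10^6 m/s

λ = h/(mv)
λ = (6.626 × 10^-34 J·s) / (1.67 × 10^-27 kg × 1.799 × 10^6 m/s)
λ = 2.21 × 10^-13 m

Since v = 0.6% of c < 10% of c, relativistic corrections are NOT significant and this non-relativistic result is a good approximation.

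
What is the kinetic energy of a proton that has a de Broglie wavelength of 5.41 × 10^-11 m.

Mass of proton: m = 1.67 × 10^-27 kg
4.49 × 10^-20 J (or 0.280 eV)

From λ = h/√(2mKE), we solve for KE:

λ² = h²/(2mKE)
KE = h²/(2mλ²)
KE = (6.626 × 10^-34 J·s)² / (2 × 1.67 × 10^-27 kg × (5.41 × 10^-11 m)²)
KE = 4.49 × 10^-20 J
KE = 0.280 eV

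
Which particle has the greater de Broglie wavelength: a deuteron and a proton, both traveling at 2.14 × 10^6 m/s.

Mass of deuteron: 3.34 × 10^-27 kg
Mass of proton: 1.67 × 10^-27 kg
The proton has the longer wavelength.

Using λ = h/(mv), since both particles have the same velocity, the wavelength depends only on mass.

For deuteron: λ₁ = h/(m₁v) = 9.27 × 10^-14 m
For proton: λ₂ = h/(m₂v) = 1.85 × 10^-13 m

Since λ ∝ 1/m at constant velocity, the lighter particle has the longer wavelength.

The proton has the longer de Broglie wavelength.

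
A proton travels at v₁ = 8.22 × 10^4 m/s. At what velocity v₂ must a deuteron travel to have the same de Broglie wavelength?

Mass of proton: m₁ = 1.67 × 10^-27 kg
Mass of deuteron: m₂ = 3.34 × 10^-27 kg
v₂ = 4.11 × 10^4 m/s

For equal de Broglie wavelengths: λ₁ = λ₂

h/(m₁v₁) = h/(m₂v₂)
m₁v₁ = m₂v₂
v₂ = v₁ · (m₁/m₂)

v₂ = 8.22 × 10^4 m/s × (1.67 × 10^-27 kg / 3.34 × 10^-27 kg)
v₂ = 4.11 × 10^4 m/s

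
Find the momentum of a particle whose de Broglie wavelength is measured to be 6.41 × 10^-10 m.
1.03 × 10^-24 kg·m/s

From the de Broglie relation λ = h/p, we solve for p:

p = h/λ
p = (6.626 × 10^-34 J·s) / (6.41 × 10^-10 m)
p = 1.03 × 10^-24 kg·m/s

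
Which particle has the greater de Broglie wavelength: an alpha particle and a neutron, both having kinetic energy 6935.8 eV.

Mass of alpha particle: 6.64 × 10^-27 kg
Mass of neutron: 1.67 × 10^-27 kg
The neutron has the longer wavelength.

Using λ = h/√(2mKE):

For alpha particle: λ₁ = h/√(2m₁KE) = 1.72 × 10^-13 m
For neutron: λ₂ = h/√(2m₂KE) = 3.44 × 10^-13 m

Since λ ∝ 1/√m at constant kinetic energy, the lighter particle has the longer wavelength.

The neutron has the longer de Broglie wavelength.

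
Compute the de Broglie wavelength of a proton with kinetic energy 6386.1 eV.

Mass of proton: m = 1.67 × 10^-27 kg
3.58 × 10^-13 m

Using λ = h/√(2mKE):

First convert KE to Joules: KE = 6386.1 eV = 1.023 × 10^-15 J

λ = h/√(2mKE)
λ = (6.626 × 10^-34 J·s) / √(2 × 1.67 × 10^-27 kg × 1.023 × 10^-15 J)
λ = 3.58 × 10^-13 m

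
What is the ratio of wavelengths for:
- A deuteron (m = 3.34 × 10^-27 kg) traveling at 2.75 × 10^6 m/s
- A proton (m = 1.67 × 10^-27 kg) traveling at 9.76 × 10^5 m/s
λ₁/λ₂ = 0.177

Using λ = h/(mv):

λ₁ = h/(m₁v₁) = 7.21 × 10^-14 m
λ₂ = h/(m₂v₂) = 4.07 × 10^-13 m

Ratio λ₁/λ₂ = (m₂v₂)/(m₁v₁)
         = (1.67 × 10^-27 kg × 9.76 × 10^5 m/s) / (3.34 × 10^-27 kg × 2.75 × 10^6 m/s)
         = 0.177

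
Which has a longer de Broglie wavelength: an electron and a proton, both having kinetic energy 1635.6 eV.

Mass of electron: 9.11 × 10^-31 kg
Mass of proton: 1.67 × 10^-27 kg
The electron has the longer wavelength.

Using λ = h/√(2mKE):

For electron: λ₁ = h/√(2m₁KE) = 3.03 × 10^-11 m
For proton: λ₂ = h/√(2m₂KE) = 7.08 × 10^-13 m

Since λ ∝ 1/√m at constant kinetic energy, the lighter particle has the longer wavelength.

The electron has the longer de Broglie wavelength.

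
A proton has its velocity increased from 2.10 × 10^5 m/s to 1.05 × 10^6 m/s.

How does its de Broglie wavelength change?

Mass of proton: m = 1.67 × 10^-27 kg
The wavelength decreases by a factor of 5.

Using λ = h/(mv):

Initial wavelength: λ₁ = h/(mv₁) = 1.89 × 10^-12 m
Final wavelength: λ₂ = h/(mv₂) = 3.78 × 10^-13 m

Since λ ∝ 1/v, when velocity increases by a factor of 5, the wavelength decreases by a factor of 5.

λ₂/λ₁ = v₁/v₂ = 1/5

The wavelength decreases by a factor of 5.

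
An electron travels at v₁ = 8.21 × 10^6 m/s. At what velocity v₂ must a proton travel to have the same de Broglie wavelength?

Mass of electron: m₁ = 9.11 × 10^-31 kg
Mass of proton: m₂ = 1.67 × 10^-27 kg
v₂ = 4.48 × 10^3 m/s

For equal de Broglie wavelengths: λ₁ = λ₂

h/(m₁v₁) = h/(m₂v₂)
m₁v₁ = m₂v₂
v₂ = v₁ · (m₁/m₂)

v₂ = 8.21 × 10^6 m/s × (9.11 × 10^-31 kg / 1.67 × 10^-27 kg)
v₂ = 4.48 × 10^3 m/s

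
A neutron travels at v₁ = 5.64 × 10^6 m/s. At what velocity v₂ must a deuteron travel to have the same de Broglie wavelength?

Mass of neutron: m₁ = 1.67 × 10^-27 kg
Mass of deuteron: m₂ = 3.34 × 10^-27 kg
v₂ = 2.82 × 10^6 m/s

For equal de Broglie wavelengths: λ₁ = λ₂

h/(m₁v₁) = h/(m₂v₂)
m₁v₁ = m₂v₂
v₂ = v₁ · (m₁/m₂)

v₂ = 5.64 × 10^6 m/s × (1.67 × 10^-27 kg / 3.34 × 10^-27 kg)
v₂ = 2.82 × 10^6 m/s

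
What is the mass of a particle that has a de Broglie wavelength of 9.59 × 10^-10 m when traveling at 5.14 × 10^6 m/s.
1.34 × 10^-31 kg

From the de Broglie relation λ = h/(mv), we solve for m:

m = h/(λv)
m = (6.626 × 10^-34 J·s) / (9.59 × 10^-10 m × 5.14 × 10^6 m/s)
m = 1.34 × 10^-31 kg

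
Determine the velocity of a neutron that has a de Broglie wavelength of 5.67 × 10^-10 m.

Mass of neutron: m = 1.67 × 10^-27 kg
7.00 × 10^2 m/s

From the de Broglie relation λ = h/(mv), we solve for v:

v = h/(mλ)
v = (6.626 × 10^-34 J·s) / (1.67 × 10^-27 kg × 5.67 × 10^-10 m)
v = 7.00 × 10^2 m/s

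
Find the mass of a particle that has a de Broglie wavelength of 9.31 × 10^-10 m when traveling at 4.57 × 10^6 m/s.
1.56 × 10^-31 kg

From the de Broglie relation λ = h/(mv), we solve for m:

m = h/(λv)
m = (6.626 × 10^-34 J·s) / (9.31 × 10^-10 m × 4.57 × 10^6 m/s)
m = 1.56 × 10^-31 kg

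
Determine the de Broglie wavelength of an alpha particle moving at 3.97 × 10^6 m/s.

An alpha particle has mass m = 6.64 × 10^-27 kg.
2.51 × 10^-14 m

Using the de Broglie relation λ = h/(mv):

λ = h/(mv)
λ = (6.626 × 10^-34 J·s) / (6.64 × 10^-27 kg × 3.97 × 10^6 m/s)
λ = 2.51 × 10^-14 m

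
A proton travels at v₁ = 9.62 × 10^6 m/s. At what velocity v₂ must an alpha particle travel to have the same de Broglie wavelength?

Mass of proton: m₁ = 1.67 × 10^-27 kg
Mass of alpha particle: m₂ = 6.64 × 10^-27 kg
v₂ = 2.42 × 10^6 m/s

For equal de Broglie wavelengths: λ₁ = λ₂

h/(m₁v₁) = h/(m₂v₂)
m₁v₁ = m₂v₂
v₂ = v₁ · (m₁/m₂)

v₂ = 9.62 × 10^6 m/s × (1.67 × 10^-27 kg / 6.64 × 10^-27 kg)
v₂ = 2.42 × 10^6 m/s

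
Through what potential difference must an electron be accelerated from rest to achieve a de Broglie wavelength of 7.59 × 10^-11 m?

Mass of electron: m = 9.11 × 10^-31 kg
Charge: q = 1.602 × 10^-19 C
261 V

From λ = h/√(2mqV), we solve for V:

λ² = h²/(2mqV)
V = h²/(2mqλ²)
V = (6.626 × 10^-34 J·s)² / (2 × 9.11 × 10^-31 kg × 1.602 × 10^-19 C × (7.59 × 10^-11 m)²)
V = 261 V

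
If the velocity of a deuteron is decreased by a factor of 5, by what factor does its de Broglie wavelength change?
The wavelength increases by a factor of 5.

From λ = h/(mv), the wavelength is inversely proportional to velocity:

λ ∝ 1/v

If v → v/5, then λ → 5λ

When velocity is decreased by a factor of 5, the wavelength increases by a factor of 5.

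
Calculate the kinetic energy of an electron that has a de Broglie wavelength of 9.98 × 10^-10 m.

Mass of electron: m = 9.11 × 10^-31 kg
2.42 × 10^-19 J (or 1.51 eV)

From λ = h/√(2mKE), we solve for KE:

λ² = h²/(2mKE)
KE = h²/(2mλ²)
KE = (6.626 × 10^-34 J·s)² / (2 × 9.11 × 10^-31 kg × (9.98 × 10^-10 m)²)
KE = 2.42 × 10^-19 J
KE = 1.51 eV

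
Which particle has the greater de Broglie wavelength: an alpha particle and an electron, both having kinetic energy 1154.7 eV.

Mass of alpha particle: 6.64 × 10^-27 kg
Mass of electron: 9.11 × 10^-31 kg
The electron has the longer wavelength.

Using λ = h/√(2mKE):

For alpha particle: λ₁ = h/√(2m₁KE) = 4.23 × 10^-13 m
For electron: λ₂ = h/√(2m₂KE) = 3.61 × 10^-11 m

Since λ ∝ 1/√m at constant kinetic energy, the lighter particle has the longer wavelength.

The electron has the longer de Broglie wavelength.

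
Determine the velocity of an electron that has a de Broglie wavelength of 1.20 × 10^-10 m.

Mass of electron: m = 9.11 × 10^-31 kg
6.06 × 10^6 m/s

From the de Broglie relation λ = h/(mv), we solve for v:

v = h/(mλ)
v = (6.626 × 10^-34 J·s) / (9.11 × 10^-31 kg × 1.20 × 10^-10 m)
v = 6.06 × 10^6 m/s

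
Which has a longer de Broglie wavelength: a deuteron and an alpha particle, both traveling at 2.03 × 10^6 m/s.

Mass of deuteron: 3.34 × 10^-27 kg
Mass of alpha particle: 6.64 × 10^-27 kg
The deuteron has the longer wavelength.

Using λ = h/(mv), since both particles have the same velocity, the wavelength depends only on mass.

For deuteron: λ₁ = h/(m₁v) = 9.77 × 10^-14 m
For alpha particle: λ₂ = h/(m₂v) = 4.92 × 10^-14 m

Since λ ∝ 1/m at constant velocity, the lighter particle has the longer wavelength.

The deuteron has the longer de Broglie wavelength.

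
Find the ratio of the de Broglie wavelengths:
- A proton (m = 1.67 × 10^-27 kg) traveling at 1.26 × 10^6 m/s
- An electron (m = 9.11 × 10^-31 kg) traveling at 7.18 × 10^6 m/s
λ₁/λ₂ = 3.11 × 10^-3

Using λ = h/(mv):

λ₁ = h/(m₁v₁) = 3.15 × 10^-13 m
λ₂ = h/(m₂v₂) = 1.01 × 10^-10 m

Ratio λ₁/λ₂ = (m₂v₂)/(m₁v₁)
         = (9.11 × 10^-31 kg × 7.18 × 10^6 m/s) / (1.67 × 10^-27 kg × 1.26 × 10^6 m/s)
         = 3.11 × 10^-3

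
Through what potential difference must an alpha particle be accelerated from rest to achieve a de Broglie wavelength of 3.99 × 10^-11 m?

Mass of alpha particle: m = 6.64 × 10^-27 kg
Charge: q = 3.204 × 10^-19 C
6.48 × 10^-2 V

From λ = h/√(2mqV), we solve for V:

λ² = h²/(2mqV)
V = h²/(2mqλ²)
V = (6.626 × 10^-34 J·s)² / (2 × 6.64 × 10^-27 kg × 3.204 × 10^-19 C × (3.99 × 10^-11 m)²)
V = 6.48 × 10^-2 V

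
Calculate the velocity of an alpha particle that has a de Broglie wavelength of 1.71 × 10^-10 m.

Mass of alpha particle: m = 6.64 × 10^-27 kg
5.84 × 10^2 m/s

From the de Broglie relation λ = h/(mv), we solve for v:

v = h/(mλ)
v = (6.626 × 10^-34 J·s) / (6.64 × 10^-27 kg × 1.71 × 10^-10 m)
v = 5.84 × 10^2 m/s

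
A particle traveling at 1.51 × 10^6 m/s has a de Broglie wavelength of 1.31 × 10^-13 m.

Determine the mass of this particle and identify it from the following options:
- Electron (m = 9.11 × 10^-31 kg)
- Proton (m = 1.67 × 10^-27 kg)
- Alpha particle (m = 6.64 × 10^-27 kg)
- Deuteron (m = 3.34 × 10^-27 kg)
The particle is a deuteron.

From λ = h/(mv), solve for mass:

m = h/(λv)
m = (6.626 × 10^-34 J·s) / (1.31 × 10^-13 m × 1.51 × 10^6 m/s)
m = 3.35 × 10^-27 kg

Comparing with the listed masses, this is closest to a deuteron.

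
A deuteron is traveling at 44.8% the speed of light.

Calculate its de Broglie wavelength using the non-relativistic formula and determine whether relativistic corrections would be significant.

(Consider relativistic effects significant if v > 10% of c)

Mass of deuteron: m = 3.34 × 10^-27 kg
Yes, relativistic corrections are needed.

Using the non-relativistic de Broglie formula λ = h/(mv):

v = 44.8% × c = 1.343 × 10^8 m/s

λ = h/(mv)
λ = (6.626 × 10^-34 J·s) / (3.34 × 10^-27 kg × 1.343 × 10^8 m/s)
λ = 1.48 × 10^-15 m

Since v = 44.8% of c > 10% of c, relativistic corrections ARE significant and the actual wavelength would differ from this non-relativistic estimate.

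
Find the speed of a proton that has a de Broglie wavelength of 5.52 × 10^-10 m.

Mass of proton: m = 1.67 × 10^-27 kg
7.19 × 10^2 m/s

From the de Broglie relation λ = h/(mv), we solve for v:

v = h/(mλ)
v = (6.626 × 10^-34 J·s) / (1.67 × 10^-27 kg × 5.52 × 10^-10 m)
v = 7.19 × 10^2 m/s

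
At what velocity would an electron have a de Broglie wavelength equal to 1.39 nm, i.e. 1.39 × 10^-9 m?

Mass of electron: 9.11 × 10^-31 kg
5.23 × 10^5 m/s

From λ = h/(mv), solve for v:

v = h/(mλ)
v = (6.626 × 10^-34 J·s) / (9.11 × 10^-31 kg × 1.39 × 10^-9 m)
v = 5.23 × 10^5 m/s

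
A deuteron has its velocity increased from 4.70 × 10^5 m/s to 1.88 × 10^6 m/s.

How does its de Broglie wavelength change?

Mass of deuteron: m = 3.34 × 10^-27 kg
The wavelength decreases by a factor of 4.

Using λ = h/(mv):

Initial wavelength: λ₁ = h/(mv₁) = 4.22 × 10^-13 m
Final wavelength: λ₂ = h/(mv₂) = 1.06 × 10^-13 m

Since λ ∝ 1/v, when velocity increases by a factor of 4, the wavelength decreases by a factor of 4.

λ₂/λ₁ = v₁/v₂ = 1/4

The wavelength decreases by a factor of 4.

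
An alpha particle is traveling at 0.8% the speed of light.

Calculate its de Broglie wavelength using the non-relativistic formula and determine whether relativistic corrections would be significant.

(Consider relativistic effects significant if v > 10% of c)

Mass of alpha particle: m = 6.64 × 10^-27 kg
No, relativistic corrections are not needed.

Using the non-relativistic de Broglie formula λ = h/(mv):

v = 0.8% × c = 2.398 × 10^6 m/s

λ = h/(mv)
λ = (6.626 × 10^-34 J·s) / (6.64 × 10^-27 kg × 2.398 × 10^6 m/s)
λ = 4.16 × 10^-14 m

Since v = 0.8% of c < 10% of c, relativistic corrections are NOT significant and this non-relativistic result is a good approximation.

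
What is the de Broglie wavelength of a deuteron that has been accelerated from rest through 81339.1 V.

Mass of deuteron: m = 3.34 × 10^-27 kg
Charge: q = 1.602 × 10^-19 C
7.10 × 10^-14 m

When a particle is accelerated through voltage V, it gains kinetic energy KE = qV.

The de Broglie wavelength is then λ = h/√(2mqV):

λ = h/√(2mqV)
λ = (6.626 × 10^-34 J·s) / √(2 × 3.34 × 10^-27 kg × 1.602 × 10^-19 C × 81339.1 V)
λ = 7.10 × 10^-14 m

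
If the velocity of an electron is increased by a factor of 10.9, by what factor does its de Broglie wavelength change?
The wavelength decreases by a factor of 10.9.

From λ = h/(mv), the wavelength is inversely proportional to velocity:

λ ∝ 1/v

If v → 10.9v, then λ → λ/10.9

When velocity is increased by a factor of 10.9, the wavelength decreases by a factor of 10.9.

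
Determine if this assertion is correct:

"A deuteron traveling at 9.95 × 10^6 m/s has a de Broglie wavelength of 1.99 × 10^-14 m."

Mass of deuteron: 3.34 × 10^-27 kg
True

The claim is correct.

Using λ = h/(mv):
λ = (6.626 × 10^-34 J·s) / (3.34 × 10^-27 kg × 9.95 × 10^6 m/s)
λ = 1.99 × 10^-14 m

This matches the claimed value.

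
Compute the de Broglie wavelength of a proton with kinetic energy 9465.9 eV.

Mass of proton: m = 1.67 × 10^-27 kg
2.94 × 10^-13 m

Using λ = h/√(2mKE):

First convert KE to Joules: KE = 9465.9 eV = 1.517 × 10^-15 J

λ = h/√(2mKE)
λ = (6.626 × 10^-34 J·s) / √(2 × 1.67 × 10^-27 kg × 1.517 × 10^-15 J)
λ = 2.94 × 10^-13 m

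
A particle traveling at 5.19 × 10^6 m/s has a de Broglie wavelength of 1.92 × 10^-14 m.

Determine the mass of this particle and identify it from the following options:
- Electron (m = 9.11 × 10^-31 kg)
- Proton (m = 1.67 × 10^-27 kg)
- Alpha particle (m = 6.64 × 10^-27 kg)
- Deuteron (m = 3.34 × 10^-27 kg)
The particle is an alpha particle.

From λ = h/(mv), solve for mass:

m = h/(λv)
m = (6.626 × 10^-34 J·s) / (1.92 × 10^-14 m × 5.19 × 10^6 m/s)
m = 6.65 × 10^-27 kg

Comparing with the listed masses, this is closest to an alpha particle.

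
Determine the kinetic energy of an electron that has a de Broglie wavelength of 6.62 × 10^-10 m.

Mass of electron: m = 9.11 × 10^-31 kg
5.50 × 10^-19 J (or 3.43 eV)

From λ = h/√(2mKE), we solve for KE:

λ² = h²/(2mKE)
KE = h²/(2mλ²)
KE = (6.626 × 10^-34 J·s)² / (2 × 9.11 × 10^-31 kg × (6.62 × 10^-10 m)²)
KE = 5.50 × 10^-19 J
KE = 3.43 eV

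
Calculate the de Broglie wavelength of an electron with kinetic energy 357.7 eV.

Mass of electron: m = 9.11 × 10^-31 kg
6.48 × 10^-11 m

Using λ = h/√(2mKE):

First convert KE to Joules: KE = 357.7 eV = 5.731 × 10^-17 J

λ = h/√(2mKE)
λ = (6.626 × 10^-34 J·s) / √(2 × 9.11 × 10^-31 kg × 5.731 × 10^-17 J)
λ = 6.48 × 10^-11 m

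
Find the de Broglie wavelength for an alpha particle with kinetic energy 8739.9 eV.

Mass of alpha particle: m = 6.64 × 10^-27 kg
1.54 × 10^-13 m

Using λ = h/√(2mKE):

First convert KE to Joules: KE = 8739.9 eV = 1.400 × 10^-15 J

λ = h/√(2mKE)
λ = (6.626 × 10^-34 J·s) / √(2 × 6.64 × 10^-27 kg × 1.400 × 10^-15 J)
λ = 1.54 × 10^-13 m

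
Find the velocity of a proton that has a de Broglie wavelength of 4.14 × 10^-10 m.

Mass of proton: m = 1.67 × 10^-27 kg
9.58 × 10^2 m/s

From the de Broglie relation λ = h/(mv), we solve for v:

v = h/(mλ)
v = (6.626 × 10^-34 J·s) / (1.67 × 10^-27 kg × 4.14 × 10^-10 m)
v = 9.58 × 10^2 m/s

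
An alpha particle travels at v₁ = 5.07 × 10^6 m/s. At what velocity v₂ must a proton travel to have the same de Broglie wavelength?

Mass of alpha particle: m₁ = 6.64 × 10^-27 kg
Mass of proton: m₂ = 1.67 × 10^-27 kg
v₂ = 2.02 × 10^7 m/s

For equal de Broglie wavelengths: λ₁ = λ₂

h/(m₁v₁) = h/(m₂v₂)
m₁v₁ = m₂v₂
v₂ = v₁ · (m₁/m₂)

v₂ = 5.07 × 10^6 m/s × (6.64 × 10^-27 kg / 1.67 × 10^-27 kg)
v₂ = 2.02 × 10^7 m/s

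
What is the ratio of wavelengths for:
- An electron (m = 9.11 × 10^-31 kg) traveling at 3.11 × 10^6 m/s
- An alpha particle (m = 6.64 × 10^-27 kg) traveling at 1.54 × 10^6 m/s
λ₁/λ₂ = 3.61 × 10^3

Using λ = h/(mv):

λ₁ = h/(m₁v₁) = 2.34 × 10^-10 m
λ₂ = h/(m₂v₂) = 6.48 × 10^-14 m

Ratio λ₁/λ₂ = (m₂v₂)/(m₁v₁)
         = (6.64 × 10^-27 kg × 1.54 × 10^6 m/s) / (9.11 × 10^-31 kg × 3.11 × 10^6 m/s)
         = 3.61 × 10^3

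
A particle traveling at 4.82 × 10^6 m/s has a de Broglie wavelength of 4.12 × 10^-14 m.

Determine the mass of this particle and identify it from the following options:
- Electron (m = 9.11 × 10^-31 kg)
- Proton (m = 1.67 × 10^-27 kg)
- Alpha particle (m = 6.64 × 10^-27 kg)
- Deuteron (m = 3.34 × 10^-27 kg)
The particle is a deuteron.

From λ = h/(mv), solve for mass:

m = h/(λv)
m = (6.626 × 10^-34 J·s) / (4.12 × 10^-14 m × 4.82 × 10^6 m/s)
m = 3.34 × 10^-27 kg

Comparing with the listed masses, this is closest to a deuteron.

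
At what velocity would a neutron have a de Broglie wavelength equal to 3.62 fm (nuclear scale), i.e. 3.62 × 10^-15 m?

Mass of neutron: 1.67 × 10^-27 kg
1.10 × 10^8 m/s

From λ = h/(mv), solve for v:

v = h/(mλ)
v = (6.626 × 10^-34 J·s) / (1.67 × 10^-27 kg × 3.62 × 10^-15 m)
v = 1.10 × 10^8 m/s

Note: This velocity is 36.6% of the speed of light, so relativistic corrections would be needed for a more accurate calculation.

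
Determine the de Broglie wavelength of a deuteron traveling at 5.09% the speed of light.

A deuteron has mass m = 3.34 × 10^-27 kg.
1.30 × 10^-14 m

Using the de Broglie relation λ = h/(mv):

v = 5.09% × c = 1.526 × 10^7 m/s

λ = h/(mv)
λ = (6.626 × 10^-34 J·s) / (3.34 × 10^-27 kg × 1.526 × 10^7 m/s)
λ = 1.30 × 10^-14 m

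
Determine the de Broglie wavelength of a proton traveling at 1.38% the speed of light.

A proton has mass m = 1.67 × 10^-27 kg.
9.59 × 10^-14 m

Using the de Broglie relation λ = h/(mv):

v = 1.38% × c = 4.137 × 10^6 m/s

λ = h/(mv)
λ = (6.626 × 10^-34 J·s) / (1.67 × 10^-27 kg × 4.137 × 10^6 m/s)
λ = 9.59 × 10^-14 m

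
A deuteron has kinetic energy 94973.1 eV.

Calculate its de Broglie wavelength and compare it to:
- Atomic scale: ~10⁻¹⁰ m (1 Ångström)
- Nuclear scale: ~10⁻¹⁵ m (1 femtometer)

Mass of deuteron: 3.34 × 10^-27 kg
λ = 6.57 × 10^-14 m, which is between nuclear and atomic scales.

Using λ = h/√(2mKE):

KE = 94973.1 eV = 1.522 × 10^-14 J

λ = h/√(2mKE)
λ = (6.626 × 10^-34 J·s) / √(2 × 3.34 × 10^-27 kg × 1.522 × 10^-14 J)
λ = 6.57 × 10^-14 m

Comparison:
- Atomic scale (10⁻¹⁰ m): λ is 0.00066× this size
- Nuclear scale (10⁻¹⁵ m): λ is 66× this size

The wavelength is between nuclear and atomic scales.

This wavelength is appropriate for probing atomic structure but too large for nuclear physics experiments.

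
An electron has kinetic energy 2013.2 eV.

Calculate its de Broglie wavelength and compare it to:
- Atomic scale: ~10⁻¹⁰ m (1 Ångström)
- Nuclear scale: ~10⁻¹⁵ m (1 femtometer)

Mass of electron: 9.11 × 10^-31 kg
λ = 2.73 × 10^-11 m, which is between nuclear and atomic scales.

Using λ = h/√(2mKE):

KE = 2013.2 eV = 3.226 × 10^-16 J

λ = h/√(2mKE)
λ = (6.626 × 10^-34 J·s) / √(2 × 9.11 × 10^-31 kg × 3.226 × 10^-16 J)
λ = 2.73 × 10^-11 m

Comparison:
- Atomic scale (10⁻¹⁰ m): λ is 0.27× this size
- Nuclear scale (10⁻¹⁵ m): λ is 2.7e+04× this size

The wavelength is between nuclear and atomic scales.

This wavelength is appropriate for probing atomic structure but too large for nuclear physics experiments.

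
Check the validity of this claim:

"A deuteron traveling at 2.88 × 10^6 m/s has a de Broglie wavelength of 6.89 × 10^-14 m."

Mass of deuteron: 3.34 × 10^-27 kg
True

The claim is correct.

Using λ = h/(mv):
λ = (6.626 × 10^-34 J·s) / (3.34 × 10^-27 kg × 2.88 × 10^6 m/s)
λ = 6.89 × 10^-14 m

This matches the claimed value.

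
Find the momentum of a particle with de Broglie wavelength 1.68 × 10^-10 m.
3.94 × 10^-24 kg·m/s

From the de Broglie relation λ = h/p, we solve for p:

p = h/λ
p = (6.626 × 10^-34 J·s) / (1.68 × 10^-10 m)
p = 3.94 × 10^-24 kg·m/s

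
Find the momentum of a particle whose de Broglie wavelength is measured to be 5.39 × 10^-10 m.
1.23 × 10^-24 kg·m/s

From the de Broglie relation λ = h/p, we solve for p:

p = h/λ
p = (6.626 × 10^-34 J·s) / (5.39 × 10^-10 m)
p = 1.23 × 10^-24 kg·m/s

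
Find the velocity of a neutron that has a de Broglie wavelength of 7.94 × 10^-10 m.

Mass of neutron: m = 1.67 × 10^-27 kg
5.00 × 10^2 m/s

From the de Broglie relation λ = h/(mv), we solve for v:

v = h/(mλ)
v = (6.626 × 10^-34 J·s) / (1.67 × 10^-27 kg × 7.94 × 10^-10 m)
v = 5.00 × 10^2 m/s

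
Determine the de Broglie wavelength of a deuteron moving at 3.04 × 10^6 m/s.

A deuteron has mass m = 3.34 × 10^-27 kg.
6.53 × 10^-14 m

Using the de Broglie relation λ = h/(mv):

λ = h/(mv)
λ = (6.626 × 10^-34 J·s) / (3.34 × 10^-27 kg × 3.04 × 10^6 m/s)
λ = 6.53 × 10^-14 m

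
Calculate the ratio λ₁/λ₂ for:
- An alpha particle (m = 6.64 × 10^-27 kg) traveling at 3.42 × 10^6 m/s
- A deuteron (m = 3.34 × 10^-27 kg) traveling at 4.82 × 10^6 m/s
λ₁/λ₂ = 0.709

Using λ = h/(mv):

λ₁ = h/(m₁v₁) = 2.92 × 10^-14 m
λ₂ = h/(m₂v₂) = 4.12 × 10^-14 m

Ratio λ₁/λ₂ = (m₂v₂)/(m₁v₁)
         = (3.34 × 10^-27 kg × 4.82 × 10^6 m/s) / (6.64 × 10^-27 kg × 3.42 × 10^6 m/s)
         = 0.709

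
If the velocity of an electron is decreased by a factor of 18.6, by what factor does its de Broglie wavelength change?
The wavelength increases by a factor of 18.6.

From λ = h/(mv), the wavelength is inversely proportional to velocity:

λ ∝ 1/v

If v → v/18.6, then λ → 18.6λ

When velocity is decreased by a factor of 18.6, the wavelength increases by a factor of 18.6.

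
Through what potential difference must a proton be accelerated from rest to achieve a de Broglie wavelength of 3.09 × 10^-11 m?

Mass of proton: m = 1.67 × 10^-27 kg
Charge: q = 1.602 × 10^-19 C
8.59 × 10^-1 V

From λ = h/√(2mqV), we solve for V:

λ² = h²/(2mqV)
V = h²/(2mqλ²)
V = (6.626 × 10^-34 J·s)² / (2 × 1.67 × 10^-27 kg × 1.602 × 10^-19 C × (3.09 × 10^-11 m)²)
V = 8.59 × 10^-1 V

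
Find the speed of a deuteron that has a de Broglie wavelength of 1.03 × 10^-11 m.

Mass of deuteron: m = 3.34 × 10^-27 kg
1.93 × 10^4 m/s

From the de Broglie relation λ = h/(mv), we solve for v:

v = h/(mλ)
v = (6.626 × 10^-34 J·s) / (3.34 × 10^-27 kg × 1.03 × 10^-11 m)
v = 1.93 × 10^4 m/s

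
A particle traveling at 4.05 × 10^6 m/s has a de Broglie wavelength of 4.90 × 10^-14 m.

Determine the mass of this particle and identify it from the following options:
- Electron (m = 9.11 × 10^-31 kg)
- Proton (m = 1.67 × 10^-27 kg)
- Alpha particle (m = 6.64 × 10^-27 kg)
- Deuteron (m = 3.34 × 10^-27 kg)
The particle is a deuteron.

From λ = h/(mv), solve for mass:

m = h/(λv)
m = (6.626 × 10^-34 J·s) / (4.90 × 10^-14 m × 4.05 × 10^6 m/s)
m = 3.34 × 10^-27 kg

Comparing with the listed masses, this is closest to a deuteron.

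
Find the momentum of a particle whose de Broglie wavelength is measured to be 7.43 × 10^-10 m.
8.92 × 10^-25 kg·m/s

From the de Broglie relation λ = h/p, we solve for p:

p = h/λ
p = (6.626 × 10^-34 J·s) / (7.43 × 10^-10 m)
p = 8.92 × 10^-25 kg·m/s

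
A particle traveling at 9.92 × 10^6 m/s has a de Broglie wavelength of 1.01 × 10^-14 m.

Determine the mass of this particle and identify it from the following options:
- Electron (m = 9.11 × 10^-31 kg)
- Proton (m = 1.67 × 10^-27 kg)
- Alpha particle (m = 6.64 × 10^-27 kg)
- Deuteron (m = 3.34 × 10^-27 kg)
The particle is an alpha particle.

From λ = h/(mv), solve for mass:

m = h/(λv)
m = (6.626 × 10^-34 J·s) / (1.01 × 10^-14 m × 9.92 × 10^6 m/s)
m = 6.61 × 10^-27 kg

Comparing with the listed masses, this is closest to an alpha particle.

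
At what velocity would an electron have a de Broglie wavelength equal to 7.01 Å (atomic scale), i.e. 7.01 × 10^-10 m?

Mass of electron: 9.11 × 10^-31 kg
1.04 × 10^6 m/s

From λ = h/(mv), solve for v:

v = h/(mλ)
v = (6.626 × 10^-34 J·s) / (9.11 × 10^-31 kg × 7.01 × 10^-10 m)
v = 1.04 × 10^6 m/s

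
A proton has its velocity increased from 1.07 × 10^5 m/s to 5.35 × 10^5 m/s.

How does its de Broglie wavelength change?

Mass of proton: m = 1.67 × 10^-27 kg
The wavelength decreases by a factor of 5.

Using λ = h/(mv):

Initial wavelength: λ₁ = h/(mv₁) = 3.71 × 10^-12 m
Final wavelength: λ₂ = h/(mv₂) = 7.42 × 10^-13 m

Since λ ∝ 1/v, when velocity increases by a factor of 5, the wavelength decreases by a factor of 5.

λ₂/λ₁ = v₁/v₂ = 1/5

The wavelength decreases by a factor of 5.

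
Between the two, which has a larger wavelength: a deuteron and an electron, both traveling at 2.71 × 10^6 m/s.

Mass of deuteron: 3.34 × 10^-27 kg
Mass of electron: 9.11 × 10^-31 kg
The electron has the longer wavelength.

Using λ = h/(mv), since both particles have the same velocity, the wavelength depends only on mass.

For deuteron: λ₁ = h/(m₁v) = 7.32 × 10^-14 m
For electron: λ₂ = h/(m₂v) = 2.68 × 10^-10 m

Since λ ∝ 1/m at constant velocity, the lighter particle has the longer wavelength.

The electron has the longer de Broglie wavelength.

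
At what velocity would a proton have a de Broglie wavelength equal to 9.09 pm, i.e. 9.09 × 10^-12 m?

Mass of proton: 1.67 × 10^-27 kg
4.36 × 10^4 m/s

From λ = h/(mv), solve for v:

v = h/(mλ)
v = (6.626 × 10^-34 J·s) / (1.67 × 10^-27 kg × 9.09 × 10^-12 m)
v = 4.36 × 10^4 m/s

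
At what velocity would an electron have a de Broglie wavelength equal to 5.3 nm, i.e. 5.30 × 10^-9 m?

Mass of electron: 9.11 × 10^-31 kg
1.37 × 10^5 m/s

From λ = h/(mv), solve for v:

v = h/(mλ)
v = (6.626 × 10^-34 J·s) / (9.11 × 10^-31 kg × 5.30 × 10^-9 m)
v = 1.37 × 10^5 m/s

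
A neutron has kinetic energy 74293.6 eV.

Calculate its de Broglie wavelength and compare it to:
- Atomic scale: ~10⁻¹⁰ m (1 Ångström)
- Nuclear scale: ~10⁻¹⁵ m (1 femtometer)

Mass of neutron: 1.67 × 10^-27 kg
λ = 1.05 × 10^-13 m, which is between nuclear and atomic scales.

Using λ = h/√(2mKE):

KE = 74293.6 eV = 1.190 × 10^-14 J

λ = h/√(2mKE)
λ = (6.626 × 10^-34 J·s) / √(2 × 1.67 × 10^-27 kg × 1.190 × 10^-14 J)
λ = 1.05 × 10^-13 m

Comparison:
- Atomic scale (10⁻¹⁰ m): λ is 0.0011× this size
- Nuclear scale (10⁻¹⁵ m): λ is 1.1e+02× this size

The wavelength is between nuclear and atomic scales.

This wavelength is appropriate for probing atomic structure but too large for nuclear physics experiments.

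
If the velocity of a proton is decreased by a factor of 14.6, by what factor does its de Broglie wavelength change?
The wavelength increases by a factor of 14.6.

From λ = h/(mv), the wavelength is inversely proportional to velocity:

λ ∝ 1/v

If v → v/14.6, then λ → 14.6λ

When velocity is decreased by a factor of 14.6, the wavelength increases by a factor of 14.6.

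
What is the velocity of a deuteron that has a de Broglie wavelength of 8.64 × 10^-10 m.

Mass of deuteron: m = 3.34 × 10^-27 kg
2.30 × 10^2 m/s

From the de Broglie relation λ = h/(mv), we solve for v:

v = h/(mλ)
v = (6.626 × 10^-34 J·s) / (3.34 × 10^-27 kg × 8.64 × 10^-10 m)
v = 2.30 × 10^2 m/s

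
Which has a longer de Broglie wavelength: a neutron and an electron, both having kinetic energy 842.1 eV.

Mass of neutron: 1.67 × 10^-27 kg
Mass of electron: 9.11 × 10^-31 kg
The electron has the longer wavelength.

Using λ = h/√(2mKE):

For neutron: λ₁ = h/√(2m₁KE) = 9.87 × 10^-13 m
For electron: λ₂ = h/√(2m₂KE) = 4.23 × 10^-11 m

Since λ ∝ 1/√m at constant kinetic energy, the lighter particle has the longer wavelength.

The electron has the longer de Broglie wavelength.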